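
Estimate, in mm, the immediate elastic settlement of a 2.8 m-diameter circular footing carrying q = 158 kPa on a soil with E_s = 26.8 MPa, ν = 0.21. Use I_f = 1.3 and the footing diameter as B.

S_e ≈ 20.5 mm

Immediate (elastic) settlement: S_e = q·B·(1−ν²)/E_s · I_f.
E_s = 26.8 MPa = 26800 kPa.
S_e = 158 × 2.8 × (1 − 0.21²) / 26800 × 1.3
    = 158 × 2.8 × 0.9559 / 26800 × 1.3
    = 0.02051 m = 20.51 mm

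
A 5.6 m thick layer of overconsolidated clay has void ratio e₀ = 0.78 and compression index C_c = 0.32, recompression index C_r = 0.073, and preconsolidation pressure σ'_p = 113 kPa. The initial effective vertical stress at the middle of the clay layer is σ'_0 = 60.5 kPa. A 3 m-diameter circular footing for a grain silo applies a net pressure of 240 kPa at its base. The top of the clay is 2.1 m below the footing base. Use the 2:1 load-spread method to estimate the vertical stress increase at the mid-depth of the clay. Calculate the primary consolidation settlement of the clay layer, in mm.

S_c ≈ 45.1 mm

Mid-depth of clay below the footing base: z = 2.1 + 5.6/2 = 4.9 m.
Stress increase at mid-clay by the 2:1 spreading method:
Δσ ≈ qD²/(D+z)² = 240×3²/(3+4.9)² = 34.61 kPa
Final effective stress: σ'_f = 60.5 + 34.61 = 95.11 kPa.
σ'_f = 95.11 ≤ σ'_p = 113 kPa, so the clay remains overconsolidated and only the recompression index applies:
S_c = C_r·H/(1+e₀)·log₁₀(σ'_f/σ'_0) = 0.073×5.6/1.78×log₁₀(95.11/60.5)
    = 0.22967 × 0.19647 = 0.04512 m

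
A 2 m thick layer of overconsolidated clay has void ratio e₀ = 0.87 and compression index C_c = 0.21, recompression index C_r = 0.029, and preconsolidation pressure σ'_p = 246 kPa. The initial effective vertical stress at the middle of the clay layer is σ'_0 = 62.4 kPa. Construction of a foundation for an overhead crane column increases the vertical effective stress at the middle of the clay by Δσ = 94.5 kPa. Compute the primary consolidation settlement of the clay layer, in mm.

Final effective stress: σ'_f = 62.4 + 94.5 = 156.9 kPa.
σ'_f = 156.9 ≤ σ'_p = 246 kPa, so the clay remains overconsolidated and only the recompression index applies:
S_c = C_r·H/(1+e₀)·log₁₀(σ'_f/σ'_0) = 0.029×2/1.87×log₁₀(156.9/62.4)
    = 0.031015 × 0.40044 = 0.01242 m

S_c ≈ 12.4 mm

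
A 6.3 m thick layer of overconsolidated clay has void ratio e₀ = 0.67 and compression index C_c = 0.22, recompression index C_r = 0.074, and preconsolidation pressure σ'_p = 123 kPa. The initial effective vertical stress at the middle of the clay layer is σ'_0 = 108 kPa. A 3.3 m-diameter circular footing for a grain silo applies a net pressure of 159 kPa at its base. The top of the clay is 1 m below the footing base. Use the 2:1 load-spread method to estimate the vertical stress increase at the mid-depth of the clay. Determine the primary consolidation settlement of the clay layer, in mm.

Mid-depth of clay below the footing base: z = 1 + 6.3/2 = 4.15 m.
Stress increase at mid-clay by the 2:1 spreading method:
Δσ ≈ qD²/(D+z)² = 159×3.3²/(3.3+4.15)² = 31.197 kPa
Final effective stress: σ'_f = 108 + 31.197 = 139.2 kPa.
σ'_f = 139.2 > σ'_p = 123 kPa, so the stress path crosses the preconsolidation pressure — recompression up to σ'_p, then virgin compression beyond:
S_c = H/(1+e₀)·[C_r·log₁₀(σ'_p/σ'_0) + C_c·log₁₀(σ'_f/σ'_p)]
    = 6.3/1.67 × [0.074×log₁₀(123/108) + 0.22×log₁₀(139.2/123)]
    = 3.7725 × [0.0041796 + 0.011822] = 0.06037 m

S_c ≈ 60.4 mm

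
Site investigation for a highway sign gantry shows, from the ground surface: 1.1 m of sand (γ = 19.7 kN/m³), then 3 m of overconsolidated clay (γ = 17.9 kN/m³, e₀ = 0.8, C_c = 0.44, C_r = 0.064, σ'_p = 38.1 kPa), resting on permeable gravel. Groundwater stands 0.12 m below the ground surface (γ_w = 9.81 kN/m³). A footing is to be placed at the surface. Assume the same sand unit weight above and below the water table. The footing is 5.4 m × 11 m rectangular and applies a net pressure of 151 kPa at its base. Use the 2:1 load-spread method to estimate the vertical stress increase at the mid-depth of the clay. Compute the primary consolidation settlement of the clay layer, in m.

Mid-depth of clay below the ground surface: z = 1.1 + 3/2 = 2.6 m.
Total vertical stress at mid-clay: σ_v = 19.7×1.1 + 17.9×1.5 = 48.52 kPa.
Pore pressure: u = 9.81×(2.6 − 0.12) = 24.329 kPa.
Initial effective stress: σ'_0 = σ_v − u = 48.52 − 24.329 = 24.191 kPa.
Stress increase at mid-clay by the 2:1 spreading method:
Δσ = qBL/((B+z)(L+z)) = 151×5.4×11/((5.4+2.6)(11+2.6)) = 82.439 kPa
Final effective stress: σ'_f = 24.191 + 82.439 = 106.63 kPa.
σ'_f = 106.63 > σ'_p = 38.1 kPa, so the stress path crosses the preconsolidation pressure — recompression up to σ'_p, then virgin compression beyond:
S_c = H/(1+e₀)·[C_r·log₁₀(σ'_p/σ'_0) + C_c·log₁₀(σ'_f/σ'_p)]
    = 3/1.8 × [0.064×log₁₀(38.1/24.191) + 0.44×log₁₀(106.63/38.1)]
    = 1.6667 × [0.012625 + 0.19666] = 0.3488 m

S_c ≈ 0.349 m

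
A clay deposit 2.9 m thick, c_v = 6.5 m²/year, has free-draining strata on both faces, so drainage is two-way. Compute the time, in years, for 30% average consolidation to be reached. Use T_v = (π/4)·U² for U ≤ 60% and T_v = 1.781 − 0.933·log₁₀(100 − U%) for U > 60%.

Drainage path length: H_d = H/2 = 1.45 m (double drainage).
U ≤ 60%: T_v = (π/4)·U² = (π/4)×0.3² = 0.070686.
t = T_v·H_d²/c_v = 0.070686×1.45²/6.5 = 0.02286 years.

t ≈ 0.0229 years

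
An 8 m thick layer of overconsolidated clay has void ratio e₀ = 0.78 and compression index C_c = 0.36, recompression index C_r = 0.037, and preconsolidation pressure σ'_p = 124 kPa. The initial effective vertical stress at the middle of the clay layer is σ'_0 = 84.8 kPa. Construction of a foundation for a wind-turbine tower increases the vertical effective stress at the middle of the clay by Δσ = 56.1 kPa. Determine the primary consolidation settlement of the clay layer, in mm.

S_c ≈ 117 mm

Final effective stress: σ'_f = 84.8 + 56.1 = 140.9 kPa.
σ'_f = 140.9 > σ'_p = 124 kPa, so the stress path crosses the preconsolidation pressure — recompression up to σ'_p, then virgin compression beyond:
S_c = H/(1+e₀)·[C_r·log₁₀(σ'_p/σ'_0) + C_c·log₁₀(σ'_f/σ'_p)]
    = 8/1.78 × [0.037×log₁₀(124/84.8) + 0.36×log₁₀(140.9/124)]
    = 4.4944 × [0.006106 + 0.019976] = 0.1172 m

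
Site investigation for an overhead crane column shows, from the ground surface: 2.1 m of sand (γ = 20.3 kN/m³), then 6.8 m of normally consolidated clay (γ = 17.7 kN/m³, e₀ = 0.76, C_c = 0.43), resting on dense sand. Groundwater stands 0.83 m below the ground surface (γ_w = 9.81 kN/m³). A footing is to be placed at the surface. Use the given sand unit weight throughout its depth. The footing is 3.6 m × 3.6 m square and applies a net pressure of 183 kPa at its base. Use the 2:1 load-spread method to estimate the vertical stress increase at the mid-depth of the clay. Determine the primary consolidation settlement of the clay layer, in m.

Mid-depth of clay below the ground surface: z = 2.1 + 6.8/2 = 5.5 m.
Total vertical stress at mid-clay: σ_v = 20.3×2.1 + 17.7×3.4 = 102.81 kPa.
Pore pressure: u = 9.81×(5.5 − 0.83) = 45.813 kPa.
Initial effective stress: σ'_0 = σ_v − u = 102.81 − 45.813 = 56.997 kPa.
Stress increase at mid-clay by the 2:1 spreading method:
Δσ = qBL/((B+z)(L+z)) = 183×3.6×3.6/((3.6+5.5)(3.6+5.5)) = 28.64 kPa
Final effective stress: σ'_f = σ'_0 + Δσ = 56.997 + 28.64 = 85.637 kPa.
Normally consolidated clay, so the full stress increment lies on the virgin compression line:
S_c = C_c·H/(1+e₀)·log₁₀(σ'_f/σ'_0) = 0.43×6.8/(1+0.76)×log₁₀(85.637/56.997)
    = 1.6614 × 0.17681 = 0.2938 m

S_c ≈ 0.294 m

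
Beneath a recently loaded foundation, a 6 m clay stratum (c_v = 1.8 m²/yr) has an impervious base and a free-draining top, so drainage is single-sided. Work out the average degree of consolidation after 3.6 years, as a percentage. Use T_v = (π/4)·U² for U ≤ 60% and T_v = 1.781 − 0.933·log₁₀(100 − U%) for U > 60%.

U ≈ 47.9 %

Drainage path length: H_d = H = 6 m (single drainage).
T_v = c_v·t/H_d² = 1.8×3.6/6² = 0.18.
T_v = 0.18 corresponds to the U ≤ 60% branch:
U = √(4T_v/π) = 0.4787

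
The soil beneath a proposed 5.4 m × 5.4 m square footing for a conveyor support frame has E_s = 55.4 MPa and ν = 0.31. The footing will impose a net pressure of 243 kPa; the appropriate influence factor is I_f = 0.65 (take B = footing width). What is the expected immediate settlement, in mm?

S_e ≈ 13.9 mm

Immediate (elastic) settlement: S_e = q·B·(1−ν²)/E_s · I_f.
E_s = 55.4 MPa = 55400 kPa.
S_e = 243 × 5.4 × (1 − 0.31²) / 55400 × 0.65
    = 243 × 5.4 × 0.9039 / 55400 × 0.65
    = 0.01392 m = 13.92 mm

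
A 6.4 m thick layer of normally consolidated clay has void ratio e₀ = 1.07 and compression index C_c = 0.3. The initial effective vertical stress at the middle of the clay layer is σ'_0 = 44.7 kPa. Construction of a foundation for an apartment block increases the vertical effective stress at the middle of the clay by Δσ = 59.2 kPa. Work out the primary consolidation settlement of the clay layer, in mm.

S_c ≈ 340 mm

Final effective stress: σ'_f = σ'_0 + Δσ = 44.7 + 59.2 = 103.9 kPa.
Normally consolidated clay, so the full stress increment lies on the virgin compression line:
S_c = C_c·H/(1+e₀)·log₁₀(σ'_f/σ'_0) = 0.3×6.4/(1+1.07)×log₁₀(103.9/44.7)
    = 0.92754 × 0.36631 = 0.3398 m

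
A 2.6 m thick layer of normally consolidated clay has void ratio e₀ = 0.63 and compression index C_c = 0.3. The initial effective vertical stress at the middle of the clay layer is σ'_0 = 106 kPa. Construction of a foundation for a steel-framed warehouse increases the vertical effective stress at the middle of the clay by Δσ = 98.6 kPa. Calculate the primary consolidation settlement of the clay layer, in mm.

S_c ≈ 137 mm

Final effective stress: σ'_f = σ'_0 + Δσ = 106 + 98.6 = 204.6 kPa.
Normally consolidated clay, so the full stress increment lies on the virgin compression line:
S_c = C_c·H/(1+e₀)·log₁₀(σ'_f/σ'_0) = 0.3×2.6/(1+0.63)×log₁₀(204.6/106)
    = 0.47853 × 0.2856 = 0.1367 m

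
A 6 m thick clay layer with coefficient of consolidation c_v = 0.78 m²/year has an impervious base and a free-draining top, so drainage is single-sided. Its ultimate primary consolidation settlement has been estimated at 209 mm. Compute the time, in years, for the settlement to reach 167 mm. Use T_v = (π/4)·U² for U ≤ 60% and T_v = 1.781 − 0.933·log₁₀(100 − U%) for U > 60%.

Drainage path length: H_d = H = 6 m (single drainage).
U = S(t)/S_ult = 167/209 = 0.799.
U > 60%: T_v = 1.781 − 0.933·log₁₀(100 − 79.904) = 0.5652.
t = T_v·H_d²/c_v = 0.5652×6²/0.78 = 26.09 years.

t ≈ 26.1 years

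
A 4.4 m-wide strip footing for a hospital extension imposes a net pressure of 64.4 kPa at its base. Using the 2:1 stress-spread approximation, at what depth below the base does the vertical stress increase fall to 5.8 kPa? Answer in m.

z ≈ 44.5 m

2:1 spreading — at depth z the loaded area has grown by z in each plan dimension:
qB/(B+z) = Δσ_z ⇒ z = qB/Δσ_z − B = 64.4×4.4/5.8 − 4.4 = 44.46 m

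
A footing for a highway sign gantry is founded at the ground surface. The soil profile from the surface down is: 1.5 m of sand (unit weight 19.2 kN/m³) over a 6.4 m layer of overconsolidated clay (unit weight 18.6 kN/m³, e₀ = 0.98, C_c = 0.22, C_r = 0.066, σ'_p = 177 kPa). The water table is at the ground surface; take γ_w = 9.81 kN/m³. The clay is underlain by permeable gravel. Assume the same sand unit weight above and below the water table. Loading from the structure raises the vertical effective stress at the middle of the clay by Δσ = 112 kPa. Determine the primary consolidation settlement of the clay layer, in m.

Mid-depth of clay below the ground surface: z = 1.5 + 6.4/2 = 4.7 m.
Total vertical stress at mid-clay: σ_v = 19.2×1.5 + 18.6×3.2 = 88.32 kPa.
Pore pressure: u = 9.81×(4.7 − 0) = 46.107 kPa.
Initial effective stress: σ'_0 = σ_v − u = 88.32 − 46.107 = 42.213 kPa.
Final effective stress: σ'_f = 42.213 + 112 = 154.21 kPa.
σ'_f = 154.21 ≤ σ'_p = 177 kPa, so the clay remains overconsolidated and only the recompression index applies:
S_c = C_r·H/(1+e₀)·log₁₀(σ'_f/σ'_0) = 0.066×6.4/1.98×log₁₀(154.21/42.213)
    = 0.21333 × 0.56267 = 0.12 m

S_c ≈ 0.12 m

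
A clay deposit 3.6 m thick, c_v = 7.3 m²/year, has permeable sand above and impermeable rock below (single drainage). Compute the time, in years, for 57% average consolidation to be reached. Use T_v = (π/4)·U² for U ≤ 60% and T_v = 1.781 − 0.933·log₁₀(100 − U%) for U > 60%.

Drainage path length: H_d = H = 3.6 m (single drainage).
U ≤ 60%: T_v = (π/4)·U² = (π/4)×0.57² = 0.25518.
t = T_v·H_d²/c_v = 0.25518×3.6²/7.3 = 0.453 years.

t ≈ 0.453 years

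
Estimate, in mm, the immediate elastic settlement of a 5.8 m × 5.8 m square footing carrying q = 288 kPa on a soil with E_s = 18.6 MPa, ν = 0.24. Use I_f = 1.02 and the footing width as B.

S_e ≈ 86.3 mm

Immediate (elastic) settlement: S_e = q·B·(1−ν²)/E_s · I_f.
E_s = 18.6 MPa = 18600 kPa.
S_e = 288 × 5.8 × (1 − 0.24²) / 18600 × 1.02
    = 288 × 5.8 × 0.9424 / 18600 × 1.02
    = 0.08633 m = 86.33 mm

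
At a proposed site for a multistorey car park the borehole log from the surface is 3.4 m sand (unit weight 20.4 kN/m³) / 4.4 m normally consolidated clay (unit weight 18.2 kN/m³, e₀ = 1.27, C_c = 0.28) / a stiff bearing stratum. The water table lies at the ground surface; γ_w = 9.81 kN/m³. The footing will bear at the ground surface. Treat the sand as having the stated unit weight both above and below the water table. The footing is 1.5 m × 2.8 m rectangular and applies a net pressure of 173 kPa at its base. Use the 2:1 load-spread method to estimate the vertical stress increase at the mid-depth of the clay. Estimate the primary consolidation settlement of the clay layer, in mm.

S_c ≈ 47.6 mm

Mid-depth of clay below the ground surface: z = 3.4 + 4.4/2 = 5.6 m.
Total vertical stress at mid-clay: σ_v = 20.4×3.4 + 18.2×2.2 = 109.4 kPa.
Pore pressure: u = 9.81×(5.6 − 0) = 54.936 kPa.
Initial effective stress: σ'_0 = σ_v − u = 109.4 − 54.936 = 54.464 kPa.
Stress increase at mid-clay by the 2:1 spreading method:
Δσ = qBL/((B+z)(L+z)) = 173×1.5×2.8/((1.5+5.6)(2.8+5.6)) = 12.183 kPa
Final effective stress: σ'_f = σ'_0 + Δσ = 54.464 + 12.183 = 66.647 kPa.
Normally consolidated clay, so the full stress increment lies on the virgin compression line:
S_c = C_c·H/(1+e₀)·log₁₀(σ'_f/σ'_0) = 0.28×4.4/(1+1.27)×log₁₀(66.647/54.464)
    = 0.54273 × 0.087671 = 0.04758 m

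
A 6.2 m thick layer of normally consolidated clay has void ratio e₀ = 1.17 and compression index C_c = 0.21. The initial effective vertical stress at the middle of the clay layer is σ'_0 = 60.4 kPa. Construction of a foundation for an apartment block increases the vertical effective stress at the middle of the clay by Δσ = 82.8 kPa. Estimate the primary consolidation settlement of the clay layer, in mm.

S_c ≈ 225 mm

Final effective stress: σ'_f = σ'_0 + Δσ = 60.4 + 82.8 = 143.2 kPa.
Normally consolidated clay, so the full stress increment lies on the virgin compression line:
S_c = C_c·H/(1+e₀)·log₁₀(σ'_f/σ'_0) = 0.21×6.2/(1+1.17)×log₁₀(143.2/60.4)
    = 0.6 × 0.37491 = 0.2249 m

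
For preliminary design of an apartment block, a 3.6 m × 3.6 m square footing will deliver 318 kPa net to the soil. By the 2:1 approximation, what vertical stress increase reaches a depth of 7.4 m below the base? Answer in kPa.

By the 2:1 method the load spreads at 1 horizontal : 2 vertical, so at depth z the loaded area has grown by z in each plan dimension:
Δσ = qBL/((B+z)(L+z)) = 318×3.6×3.6/((3.6+7.4)(3.6+7.4)) = 34.06 kPa

Δσ_z ≈ 34.1 kPa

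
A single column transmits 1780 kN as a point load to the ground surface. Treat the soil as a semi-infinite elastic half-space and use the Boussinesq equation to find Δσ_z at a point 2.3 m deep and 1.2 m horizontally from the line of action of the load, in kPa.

Δσ_z ≈ 88 kPa

Boussinesq vertical stress below a point load on an elastic half-space:
Δσ_z = 3P/(2πz²) · [1 + (r/z)²]^(−5/2)
r/z = 1.2/2.3 = 0.52174; [1+(r/z)²]^(−5/2) = 0.54777.
Δσ_z = 3×1780/(2π×2.3²) × 0.54777 = 160.66 × 0.54777 = 88 kPa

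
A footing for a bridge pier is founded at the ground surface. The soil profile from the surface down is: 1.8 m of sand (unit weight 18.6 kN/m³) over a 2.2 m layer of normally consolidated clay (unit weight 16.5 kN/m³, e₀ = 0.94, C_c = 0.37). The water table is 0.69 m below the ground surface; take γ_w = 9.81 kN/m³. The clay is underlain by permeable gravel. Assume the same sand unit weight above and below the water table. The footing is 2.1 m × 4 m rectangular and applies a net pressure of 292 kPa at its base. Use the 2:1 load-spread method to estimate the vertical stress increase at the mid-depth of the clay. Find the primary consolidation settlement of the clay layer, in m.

S_c ≈ 0.222 m

Mid-depth of clay below the ground surface: z = 1.8 + 2.2/2 = 2.9 m.
Total vertical stress at mid-clay: σ_v = 18.6×1.8 + 16.5×1.1 = 51.63 kPa.
Pore pressure: u = 9.81×(2.9 − 0.69) = 21.68 kPa.
Initial effective stress: σ'_0 = σ_v − u = 51.63 − 21.68 = 29.95 kPa.
Stress increase at mid-clay by the 2:1 spreading method:
Δσ = qBL/((B+z)(L+z)) = 292×2.1×4/((2.1+2.9)(4+2.9)) = 71.096 kPa
Final effective stress: σ'_f = σ'_0 + Δσ = 29.95 + 71.096 = 101.05 kPa.
Normally consolidated clay, so the full stress increment lies on the virgin compression line:
S_c = C_c·H/(1+e₀)·log₁₀(σ'_f/σ'_0) = 0.37×2.2/(1+0.94)×log₁₀(101.05/29.95)
    = 0.41959 × 0.52814 = 0.2216 m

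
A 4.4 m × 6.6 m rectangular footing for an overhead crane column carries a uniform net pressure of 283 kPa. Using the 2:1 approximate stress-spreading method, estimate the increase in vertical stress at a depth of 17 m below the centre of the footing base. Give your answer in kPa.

Δσ_z ≈ 16.3 kPa

By the 2:1 method the load spreads at 1 horizontal : 2 vertical, so at depth z the loaded area has grown by z in each plan dimension:
Δσ = qBL/((B+z)(L+z)) = 283×4.4×6.6/((4.4+17)(6.6+17)) = 16.273 kPa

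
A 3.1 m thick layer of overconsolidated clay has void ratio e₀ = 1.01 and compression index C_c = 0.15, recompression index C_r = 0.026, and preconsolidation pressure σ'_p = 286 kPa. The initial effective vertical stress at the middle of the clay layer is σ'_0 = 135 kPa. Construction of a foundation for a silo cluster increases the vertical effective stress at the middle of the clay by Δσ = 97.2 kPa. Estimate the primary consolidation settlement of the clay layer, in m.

S_c ≈ 0.00944 m

Final effective stress: σ'_f = 135 + 97.2 = 232.2 kPa.
σ'_f = 232.2 ≤ σ'_p = 286 kPa, so the clay remains overconsolidated and only the recompression index applies:
S_c = C_r·H/(1+e₀)·log₁₀(σ'_f/σ'_0) = 0.026×3.1/2.01×log₁₀(232.2/135)
    = 0.0401 × 0.23553 = 0.009445 m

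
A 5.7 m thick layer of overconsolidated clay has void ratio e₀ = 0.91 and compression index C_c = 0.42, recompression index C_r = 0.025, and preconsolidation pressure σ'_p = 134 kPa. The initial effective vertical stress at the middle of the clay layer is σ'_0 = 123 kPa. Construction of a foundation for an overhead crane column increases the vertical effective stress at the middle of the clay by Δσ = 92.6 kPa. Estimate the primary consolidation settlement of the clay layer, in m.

S_c ≈ 0.262 m

Final effective stress: σ'_f = 123 + 92.6 = 215.6 kPa.
σ'_f = 215.6 > σ'_p = 134 kPa, so the stress path crosses the preconsolidation pressure — recompression up to σ'_p, then virgin compression beyond:
S_c = H/(1+e₀)·[C_r·log₁₀(σ'_p/σ'_0) + C_c·log₁₀(σ'_f/σ'_p)]
    = 5.7/1.91 × [0.025×log₁₀(134/123) + 0.42×log₁₀(215.6/134)]
    = 2.9843 × [0.00092999 + 0.086748] = 0.2617 m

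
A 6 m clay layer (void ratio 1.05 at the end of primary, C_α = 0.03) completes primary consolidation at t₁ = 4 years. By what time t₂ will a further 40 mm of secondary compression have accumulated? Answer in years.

t₂ ≈ 11.4 years

S_s = C_α·H/(1+e_p)·log₁₀(t₂/t₁) ⇒ log₁₀(t₂/t₁) = S_s·(1+e_p)/(C_α·H).
log₁₀(t₂/t₁) = 0.04 × (1+1.05) / (0.03×6) = 0.4556
t₂ = t₁ × 10^0.4556 = 4 × 2.855 = 11.42 years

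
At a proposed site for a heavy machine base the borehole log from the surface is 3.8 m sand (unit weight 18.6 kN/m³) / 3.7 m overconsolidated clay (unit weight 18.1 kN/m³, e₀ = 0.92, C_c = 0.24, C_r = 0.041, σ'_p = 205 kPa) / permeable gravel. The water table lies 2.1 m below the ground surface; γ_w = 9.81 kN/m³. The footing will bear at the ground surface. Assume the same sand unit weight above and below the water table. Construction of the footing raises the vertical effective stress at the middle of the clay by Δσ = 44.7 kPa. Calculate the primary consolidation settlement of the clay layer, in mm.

Mid-depth of clay below the ground surface: z = 3.8 + 3.7/2 = 5.65 m.
Total vertical stress at mid-clay: σ_v = 18.6×3.8 + 18.1×1.85 = 104.17 kPa.
Pore pressure: u = 9.81×(5.65 − 2.1) = 34.825 kPa.
Initial effective stress: σ'_0 = σ_v − u = 104.17 − 34.825 = 69.345 kPa.
Final effective stress: σ'_f = 69.345 + 44.7 = 114.05 kPa.
σ'_f = 114.05 ≤ σ'_p = 205 kPa, so the clay remains overconsolidated and only the recompression index applies:
S_c = C_r·H/(1+e₀)·log₁₀(σ'_f/σ'_0) = 0.041×3.7/1.92×log₁₀(114.05/69.345)
    = 0.079011 × 0.21608 = 0.01707 m

S_c ≈ 17.1 mm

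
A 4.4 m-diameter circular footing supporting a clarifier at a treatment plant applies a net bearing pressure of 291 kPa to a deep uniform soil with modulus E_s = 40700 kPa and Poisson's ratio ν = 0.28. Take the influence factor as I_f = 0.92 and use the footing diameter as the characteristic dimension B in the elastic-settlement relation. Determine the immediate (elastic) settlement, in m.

Immediate (elastic) settlement: S_e = q·B·(1−ν²)/E_s · I_f.
S_e = 291 × 4.4 × (1 − 0.28²) / 40700 × 0.92
    = 291 × 4.4 × 0.9216 / 40700 × 0.92
    = 0.02667 m

S_e ≈ 0.0267 m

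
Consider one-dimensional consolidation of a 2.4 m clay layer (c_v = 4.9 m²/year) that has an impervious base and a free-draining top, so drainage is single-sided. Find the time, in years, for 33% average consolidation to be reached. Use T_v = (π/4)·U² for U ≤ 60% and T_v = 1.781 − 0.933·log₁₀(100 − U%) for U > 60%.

t ≈ 0.101 years

Drainage path length: H_d = H = 2.4 m (single drainage).
U ≤ 60%: T_v = (π/4)·U² = (π/4)×0.33² = 0.08553.
t = T_v·H_d²/c_v = 0.08553×2.4²/4.9 = 0.1005 years.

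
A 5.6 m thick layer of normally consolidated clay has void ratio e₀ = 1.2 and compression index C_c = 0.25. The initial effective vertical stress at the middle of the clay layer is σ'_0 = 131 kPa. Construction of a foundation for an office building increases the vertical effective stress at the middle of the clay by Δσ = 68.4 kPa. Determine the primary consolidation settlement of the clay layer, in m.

Final effective stress: σ'_f = σ'_0 + Δσ = 131 + 68.4 = 199.4 kPa.
Normally consolidated clay, so the full stress increment lies on the virgin compression line:
S_c = C_c·H/(1+e₀)·log₁₀(σ'_f/σ'_0) = 0.25×5.6/(1+1.2)×log₁₀(199.4/131)
    = 0.63636 × 0.18245 = 0.1161 m

S_c ≈ 0.116 m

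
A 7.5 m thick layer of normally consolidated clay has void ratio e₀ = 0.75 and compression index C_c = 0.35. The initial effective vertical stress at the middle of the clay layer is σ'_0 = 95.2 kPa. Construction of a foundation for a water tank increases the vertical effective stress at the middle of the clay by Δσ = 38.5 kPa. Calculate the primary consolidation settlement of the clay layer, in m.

Final effective stress: σ'_f = σ'_0 + Δσ = 95.2 + 38.5 = 133.7 kPa.
Normally consolidated clay, so the full stress increment lies on the virgin compression line:
S_c = C_c·H/(1+e₀)·log₁₀(σ'_f/σ'_0) = 0.35×7.5/(1+0.75)×log₁₀(133.7/95.2)
    = 1.5 × 0.14749 = 0.2212 m

S_c ≈ 0.221 m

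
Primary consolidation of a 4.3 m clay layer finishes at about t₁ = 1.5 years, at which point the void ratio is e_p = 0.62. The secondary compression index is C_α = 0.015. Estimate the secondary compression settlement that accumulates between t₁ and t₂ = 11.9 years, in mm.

Secondary compression: S_s = C_α·H/(1+e_p)·log₁₀(t₂/t₁)
S_s = 0.015×4.3/(1+0.62)×log₁₀(11.9/1.5)
    = 0.03981 × 0.8995 = 0.03581 m

S_s ≈ 35.8 mm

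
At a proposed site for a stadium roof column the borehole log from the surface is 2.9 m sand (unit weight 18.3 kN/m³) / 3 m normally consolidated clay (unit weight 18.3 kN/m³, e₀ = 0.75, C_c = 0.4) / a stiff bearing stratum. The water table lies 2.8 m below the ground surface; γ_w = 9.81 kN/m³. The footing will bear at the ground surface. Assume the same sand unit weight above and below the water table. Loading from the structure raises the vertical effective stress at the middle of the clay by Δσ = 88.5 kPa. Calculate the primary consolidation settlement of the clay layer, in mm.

Mid-depth of clay below the ground surface: z = 2.9 + 3/2 = 4.4 m.
Total vertical stress at mid-clay: σ_v = 18.3×2.9 + 18.3×1.5 = 80.52 kPa.
Pore pressure: u = 9.81×(4.4 − 2.8) = 15.696 kPa.
Initial effective stress: σ'_0 = σ_v − u = 80.52 − 15.696 = 64.824 kPa.
Final effective stress: σ'_f = σ'_0 + Δσ = 64.824 + 88.5 = 153.32 kPa.
Normally consolidated clay, so the full stress increment lies on the virgin compression line:
S_c = C_c·H/(1+e₀)·log₁₀(σ'_f/σ'_0) = 0.4×3/(1+0.75)×log₁₀(153.32/64.824)
    = 0.68571 × 0.37386 = 0.2564 m

S_c ≈ 256 mm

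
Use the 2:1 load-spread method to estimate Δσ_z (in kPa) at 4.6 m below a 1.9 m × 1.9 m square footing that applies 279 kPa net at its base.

By the 2:1 method the load spreads at 1 horizontal : 2 vertical, so at depth z the loaded area has grown by z in each plan dimension:
Δσ = qBL/((B+z)(L+z)) = 279×1.9×1.9/((1.9+4.6)(1.9+4.6)) = 23.839 kPa

Δσ_z ≈ 23.8 kPa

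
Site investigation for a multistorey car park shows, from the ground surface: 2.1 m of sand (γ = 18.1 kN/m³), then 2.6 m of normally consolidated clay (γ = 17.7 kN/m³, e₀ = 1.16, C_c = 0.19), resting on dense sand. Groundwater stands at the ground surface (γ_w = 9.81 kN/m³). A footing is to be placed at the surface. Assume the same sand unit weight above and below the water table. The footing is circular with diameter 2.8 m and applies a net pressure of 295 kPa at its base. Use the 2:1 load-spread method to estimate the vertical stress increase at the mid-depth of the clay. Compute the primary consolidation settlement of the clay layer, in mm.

Mid-depth of clay below the ground surface: z = 2.1 + 2.6/2 = 3.4 m.
Total vertical stress at mid-clay: σ_v = 18.1×2.1 + 17.7×1.3 = 61.02 kPa.
Pore pressure: u = 9.81×(3.4 − 0) = 33.354 kPa.
Initial effective stress: σ'_0 = σ_v − u = 61.02 − 33.354 = 27.666 kPa.
Stress increase at mid-clay by the 2:1 spreading method:
Δσ ≈ qD²/(D+z)² = 295×2.8²/(2.8+3.4)² = 60.166 kPa
Final effective stress: σ'_f = σ'_0 + Δσ = 27.666 + 60.166 = 87.832 kPa.
Normally consolidated clay, so the full stress increment lies on the virgin compression line:
S_c = C_c·H/(1+e₀)·log₁₀(σ'_f/σ'_0) = 0.19×2.6/(1+1.16)×log₁₀(87.832/27.666)
    = 0.2287 × 0.50171 = 0.1147 m

S_c ≈ 115 mm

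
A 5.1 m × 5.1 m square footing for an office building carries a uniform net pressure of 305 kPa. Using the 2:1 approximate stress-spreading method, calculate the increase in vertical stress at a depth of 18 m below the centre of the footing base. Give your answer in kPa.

By the 2:1 method the load spreads at 1 horizontal : 2 vertical, so at depth z the loaded area has grown by z in each plan dimension:
Δσ = qBL/((B+z)(L+z)) = 305×5.1×5.1/((5.1+18)(5.1+18)) = 14.867 kPa

Δσ_z ≈ 14.9 kPa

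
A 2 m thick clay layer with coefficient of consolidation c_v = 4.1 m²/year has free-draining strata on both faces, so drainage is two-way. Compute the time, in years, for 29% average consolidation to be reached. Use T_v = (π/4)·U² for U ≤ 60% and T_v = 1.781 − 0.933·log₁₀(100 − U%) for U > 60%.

Drainage path length: H_d = H/2 = 1 m (double drainage).
U ≤ 60%: T_v = (π/4)·U² = (π/4)×0.29² = 0.066052.
t = T_v·H_d²/c_v = 0.066052×1²/4.1 = 0.01611 years.

t ≈ 0.0161 years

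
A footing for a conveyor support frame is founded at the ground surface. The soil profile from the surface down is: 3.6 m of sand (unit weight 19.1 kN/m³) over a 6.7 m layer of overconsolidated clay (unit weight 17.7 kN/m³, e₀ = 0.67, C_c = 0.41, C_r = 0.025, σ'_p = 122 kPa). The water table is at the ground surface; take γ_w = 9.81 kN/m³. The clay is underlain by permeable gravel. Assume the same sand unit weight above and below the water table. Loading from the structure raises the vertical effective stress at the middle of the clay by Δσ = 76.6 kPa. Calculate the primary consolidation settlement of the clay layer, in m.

S_c ≈ 0.111 m

Mid-depth of clay below the ground surface: z = 3.6 + 6.7/2 = 6.95 m.
Total vertical stress at mid-clay: σ_v = 19.1×3.6 + 17.7×3.35 = 128.06 kPa.
Pore pressure: u = 9.81×(6.95 − 0) = 68.18 kPa.
Initial effective stress: σ'_0 = σ_v − u = 128.06 − 68.18 = 59.88 kPa.
Final effective stress: σ'_f = 59.88 + 76.6 = 136.48 kPa.
σ'_f = 136.48 > σ'_p = 122 kPa, so the stress path crosses the preconsolidation pressure — recompression up to σ'_p, then virgin compression beyond:
S_c = H/(1+e₀)·[C_r·log₁₀(σ'_p/σ'_0) + C_c·log₁₀(σ'_f/σ'_p)]
    = 6.7/1.67 × [0.025×log₁₀(122/59.88) + 0.41×log₁₀(136.48/122)]
    = 4.012 × [0.007727 + 0.019971] = 0.1111 m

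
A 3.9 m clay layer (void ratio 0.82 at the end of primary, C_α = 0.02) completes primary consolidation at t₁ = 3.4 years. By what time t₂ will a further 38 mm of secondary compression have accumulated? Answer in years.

S_s = C_α·H/(1+e_p)·log₁₀(t₂/t₁) ⇒ log₁₀(t₂/t₁) = S_s·(1+e_p)/(C_α·H).
log₁₀(t₂/t₁) = 0.038 × (1+0.82) / (0.02×3.9) = 0.8867
t₂ = t₁ × 10^0.8867 = 3.4 × 7.703 = 26.19 years

t₂ ≈ 26.2 years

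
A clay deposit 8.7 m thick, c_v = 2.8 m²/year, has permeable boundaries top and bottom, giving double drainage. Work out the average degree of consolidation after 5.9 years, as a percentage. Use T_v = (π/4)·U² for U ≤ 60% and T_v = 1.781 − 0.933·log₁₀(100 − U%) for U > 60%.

Drainage path length: H_d = H/2 = 4.35 m (double drainage).
T_v = c_v·t/H_d² = 2.8×5.9/4.35² = 0.87303.
T_v = 0.87303 corresponds to the U > 60% branch:
U = 1 − 10^((1.781 − T_v)/0.933)/100 = 0.906

U ≈ 90.6 %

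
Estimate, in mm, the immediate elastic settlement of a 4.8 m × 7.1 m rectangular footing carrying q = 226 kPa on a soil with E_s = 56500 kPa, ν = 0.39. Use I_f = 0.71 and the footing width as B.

Immediate (elastic) settlement: S_e = q·B·(1−ν²)/E_s · I_f.
S_e = 226 × 4.8 × (1 − 0.39²) / 56500 × 0.71
    = 226 × 4.8 × 0.8479 / 56500 × 0.71
    = 0.01156 m = 11.56 mm

S_e ≈ 11.6 mm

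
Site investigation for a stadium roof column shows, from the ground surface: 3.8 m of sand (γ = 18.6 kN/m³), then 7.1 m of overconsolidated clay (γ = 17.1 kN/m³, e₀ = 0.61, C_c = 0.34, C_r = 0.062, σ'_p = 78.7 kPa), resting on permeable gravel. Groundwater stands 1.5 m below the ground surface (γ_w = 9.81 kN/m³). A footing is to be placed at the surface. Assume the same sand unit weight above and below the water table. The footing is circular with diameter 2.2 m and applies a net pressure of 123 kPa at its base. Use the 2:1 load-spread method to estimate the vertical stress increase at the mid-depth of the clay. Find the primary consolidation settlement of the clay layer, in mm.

S_c ≈ 22.3 mm

Mid-depth of clay below the ground surface: z = 3.8 + 7.1/2 = 7.35 m.
Total vertical stress at mid-clay: σ_v = 18.6×3.8 + 17.1×3.55 = 131.39 kPa.
Pore pressure: u = 9.81×(7.35 − 1.5) = 57.389 kPa.
Initial effective stress: σ'_0 = σ_v − u = 131.39 − 57.389 = 74.001 kPa.
Stress increase at mid-clay by the 2:1 spreading method:
Δσ ≈ qD²/(D+z)² = 123×2.2²/(2.2+7.35)² = 6.5275 kPa
Final effective stress: σ'_f = 74.001 + 6.5275 = 80.529 kPa.
σ'_f = 80.529 > σ'_p = 78.7 kPa, so the stress path crosses the preconsolidation pressure — recompression up to σ'_p, then virgin compression beyond:
S_c = H/(1+e₀)·[C_r·log₁₀(σ'_p/σ'_0) + C_c·log₁₀(σ'_f/σ'_p)]
    = 7.1/1.61 × [0.062×log₁₀(78.7/74.001) + 0.34×log₁₀(80.529/78.7)]
    = 4.4099 × [0.0016577 + 0.0033924] = 0.02227 m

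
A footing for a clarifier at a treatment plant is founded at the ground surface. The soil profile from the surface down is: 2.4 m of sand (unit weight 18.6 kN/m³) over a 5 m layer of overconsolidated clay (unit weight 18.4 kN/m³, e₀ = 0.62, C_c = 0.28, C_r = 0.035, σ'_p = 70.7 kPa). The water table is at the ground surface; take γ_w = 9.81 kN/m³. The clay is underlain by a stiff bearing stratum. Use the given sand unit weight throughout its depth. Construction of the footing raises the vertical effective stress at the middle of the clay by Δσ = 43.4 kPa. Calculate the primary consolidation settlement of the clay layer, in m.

Mid-depth of clay below the ground surface: z = 2.4 + 5/2 = 4.9 m.
Total vertical stress at mid-clay: σ_v = 18.6×2.4 + 18.4×2.5 = 90.64 kPa.
Pore pressure: u = 9.81×(4.9 − 0) = 48.069 kPa.
Initial effective stress: σ'_0 = σ_v − u = 90.64 − 48.069 = 42.571 kPa.
Final effective stress: σ'_f = 42.571 + 43.4 = 85.971 kPa.
σ'_f = 85.971 > σ'_p = 70.7 kPa, so the stress path crosses the preconsolidation pressure — recompression up to σ'_p, then virgin compression beyond:
S_c = H/(1+e₀)·[C_r·log₁₀(σ'_p/σ'_0) + C_c·log₁₀(σ'_f/σ'_p)]
    = 5/1.62 × [0.035×log₁₀(70.7/42.571) + 0.28×log₁₀(85.971/70.7)]
    = 3.0864 × [0.0077107 + 0.023781] = 0.0972 m

S_c ≈ 0.0972 m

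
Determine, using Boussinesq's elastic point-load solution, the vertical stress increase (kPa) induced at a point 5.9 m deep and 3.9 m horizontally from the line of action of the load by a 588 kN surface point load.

Δσ_z ≈ 3.26 kPa

Boussinesq vertical stress below a point load on an elastic half-space:
Δσ_z = 3P/(2πz²) · [1 + (r/z)²]^(−5/2)
r/z = 3.9/5.9 = 0.66102; [1+(r/z)²]^(−5/2) = 0.40402.
Δσ_z = 3×588/(2π×5.9²) × 0.40402 = 8.0652 × 0.40402 = 3.259 kPa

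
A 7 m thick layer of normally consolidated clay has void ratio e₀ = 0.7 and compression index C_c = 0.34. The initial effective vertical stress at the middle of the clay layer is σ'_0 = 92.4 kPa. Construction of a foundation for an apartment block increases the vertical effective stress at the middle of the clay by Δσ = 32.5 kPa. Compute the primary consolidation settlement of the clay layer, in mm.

Final effective stress: σ'_f = σ'_0 + Δσ = 92.4 + 32.5 = 124.9 kPa.
Normally consolidated clay, so the full stress increment lies on the virgin compression line:
S_c = C_c·H/(1+e₀)·log₁₀(σ'_f/σ'_0) = 0.34×7/(1+0.7)×log₁₀(124.9/92.4)
    = 1.4 × 0.13089 = 0.1832 m

S_c ≈ 183 mm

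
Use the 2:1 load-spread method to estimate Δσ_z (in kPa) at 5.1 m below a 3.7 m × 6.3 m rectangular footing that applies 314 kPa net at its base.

By the 2:1 method the load spreads at 1 horizontal : 2 vertical, so at depth z the loaded area has grown by z in each plan dimension:
Δσ = qBL/((B+z)(L+z)) = 314×3.7×6.3/((3.7+5.1)(6.3+5.1)) = 72.96 kPa

Δσ_z ≈ 73 kPa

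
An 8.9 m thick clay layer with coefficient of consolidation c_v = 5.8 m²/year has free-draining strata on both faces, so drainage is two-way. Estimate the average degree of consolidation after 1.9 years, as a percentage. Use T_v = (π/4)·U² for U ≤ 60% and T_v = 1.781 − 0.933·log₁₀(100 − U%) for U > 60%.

U ≈ 79.5 %

Drainage path length: H_d = H/2 = 4.45 m (double drainage).
T_v = c_v·t/H_d² = 5.8×1.9/4.45² = 0.5565.
T_v = 0.5565 corresponds to the U > 60% branch:
U = 1 − 10^((1.781 − T_v)/0.933)/100 = 0.7947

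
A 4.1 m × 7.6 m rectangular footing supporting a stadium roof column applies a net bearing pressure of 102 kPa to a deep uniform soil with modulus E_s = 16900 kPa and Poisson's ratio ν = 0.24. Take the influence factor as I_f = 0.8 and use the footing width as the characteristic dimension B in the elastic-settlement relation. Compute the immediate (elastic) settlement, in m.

S_e ≈ 0.0187 m

Immediate (elastic) settlement: S_e = q·B·(1−ν²)/E_s · I_f.
S_e = 102 × 4.1 × (1 − 0.24²) / 16900 × 0.8
    = 102 × 4.1 × 0.9424 / 16900 × 0.8
    = 0.01866 m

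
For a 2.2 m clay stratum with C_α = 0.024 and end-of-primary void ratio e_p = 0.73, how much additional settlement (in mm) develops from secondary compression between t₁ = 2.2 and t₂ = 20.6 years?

S_s ≈ 29.6 mm

Secondary compression: S_s = C_α·H/(1+e_p)·log₁₀(t₂/t₁)
S_s = 0.024×2.2/(1+0.73)×log₁₀(20.6/2.2)
    = 0.03052 × 0.9714 = 0.02965 m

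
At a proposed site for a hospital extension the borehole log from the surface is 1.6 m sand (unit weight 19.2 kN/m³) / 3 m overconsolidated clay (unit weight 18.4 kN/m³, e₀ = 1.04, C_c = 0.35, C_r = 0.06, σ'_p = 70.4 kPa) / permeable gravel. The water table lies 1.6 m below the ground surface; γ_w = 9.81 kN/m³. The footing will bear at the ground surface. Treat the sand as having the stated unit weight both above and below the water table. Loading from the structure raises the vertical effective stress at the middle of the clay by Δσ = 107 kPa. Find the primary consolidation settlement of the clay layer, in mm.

Mid-depth of clay below the ground surface: z = 1.6 + 3/2 = 3.1 m.
Total vertical stress at mid-clay: σ_v = 19.2×1.6 + 18.4×1.5 = 58.32 kPa.
Pore pressure: u = 9.81×(3.1 − 1.6) = 14.715 kPa.
Initial effective stress: σ'_0 = σ_v − u = 58.32 − 14.715 = 43.605 kPa.
Final effective stress: σ'_f = 43.605 + 107 = 150.6 kPa.
σ'_f = 150.6 > σ'_p = 70.4 kPa, so the stress path crosses the preconsolidation pressure — recompression up to σ'_p, then virgin compression beyond:
S_c = H/(1+e₀)·[C_r·log₁₀(σ'_p/σ'_0) + C_c·log₁₀(σ'_f/σ'_p)]
    = 3/2.04 × [0.06×log₁₀(70.4/43.605) + 0.35×log₁₀(150.6/70.4)]
    = 1.4706 × [0.012482 + 0.11559] = 0.1883 m

S_c ≈ 188 mm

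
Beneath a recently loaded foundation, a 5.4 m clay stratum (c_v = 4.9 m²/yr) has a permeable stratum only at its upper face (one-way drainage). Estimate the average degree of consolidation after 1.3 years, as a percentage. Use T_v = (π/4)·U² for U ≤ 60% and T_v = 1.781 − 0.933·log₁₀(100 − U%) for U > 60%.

U ≈ 52.7 %

Drainage path length: H_d = H = 5.4 m (single drainage).
T_v = c_v·t/H_d² = 4.9×1.3/5.4² = 0.21845.
T_v = 0.21845 corresponds to the U ≤ 60% branch:
U = √(4T_v/π) = 0.5274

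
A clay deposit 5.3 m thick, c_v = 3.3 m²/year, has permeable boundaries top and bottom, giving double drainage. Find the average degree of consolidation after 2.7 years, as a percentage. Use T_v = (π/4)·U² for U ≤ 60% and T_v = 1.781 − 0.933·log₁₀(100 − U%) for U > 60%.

Drainage path length: H_d = H/2 = 2.65 m (double drainage).
T_v = c_v·t/H_d² = 3.3×2.7/2.65² = 1.2688.
T_v = 1.2688 corresponds to the U > 60% branch:
U = 1 − 10^((1.781 − T_v)/0.933)/100 = 0.9646

U ≈ 96.5 %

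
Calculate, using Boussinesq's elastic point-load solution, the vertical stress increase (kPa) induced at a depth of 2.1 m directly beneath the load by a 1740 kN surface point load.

Boussinesq vertical stress below a point load on an elastic half-space:
Δσ_z = 3P/(2πz²) · [1 + (r/z)²]^(−5/2)
r/z = 0/2.1 = 0; [1+(r/z)²]^(−5/2) = 1.
Δσ_z = 3×1740/(2π×2.1²) × 1 = 188.39 × 1 = 188.4 kPa

Δσ_z ≈ 188 kPa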